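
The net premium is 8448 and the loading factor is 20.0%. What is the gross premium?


Gross = net * (1 + loading)
= 8448 * (1 + 0.2)
= 8448 * 1.2
= 10137.6


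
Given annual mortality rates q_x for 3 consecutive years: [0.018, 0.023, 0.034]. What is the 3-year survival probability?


p_k = 1 - q_k for each year
Survival = product of (1 - q_k)
= 0.982 * 0.977 * 0.966
= 0.9268


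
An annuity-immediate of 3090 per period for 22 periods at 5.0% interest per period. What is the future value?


FV = PMT * ((1+i)^n - 1) / i
= 3090 * ((1.05)^22 - 1) / 0.05
= 3090 * (2.925261 - 1) / 0.05
= 118981.1125


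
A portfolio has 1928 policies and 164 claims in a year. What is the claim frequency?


frequency = claims / policies
= 164 / 1928
= 0.0851


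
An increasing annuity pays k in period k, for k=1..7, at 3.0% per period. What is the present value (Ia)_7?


(Ia)_n = sum_{k=1}^{n} k * v^k, v = 1/(1+i)
v = 0.970874
Sum computed term by term:
(Ia)_7 = 24.185


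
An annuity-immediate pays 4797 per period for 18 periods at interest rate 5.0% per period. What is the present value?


PV = PMT * (1 - (1+i)^(-n)) / i
= 4797 * (1 - (1+0.05)^(-18)) / 0.05
= 4797 * (1 - 0.415521) / 0.05
= 4797 * 11.689587
= 56074.9484


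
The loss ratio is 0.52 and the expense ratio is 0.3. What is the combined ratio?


Combined ratio = loss ratio + expense ratio
= 0.52 + 0.3
= 0.82


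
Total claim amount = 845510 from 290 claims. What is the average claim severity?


severity = total / number
= 845510 / 290
= 2915.5517


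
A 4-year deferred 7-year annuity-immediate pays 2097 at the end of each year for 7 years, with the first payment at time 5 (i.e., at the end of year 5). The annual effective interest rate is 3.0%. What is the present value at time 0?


PV at time 4 of the 7-year annuity-immediate:
a_n = 2097 * (1-(1+0.03)^(-7))/0.03 = 13064.9034
Discount back 4 years to time 0:
PV = 13064.9034 * (1+0.03)^(-4)
= 13064.9034 * 0.888487
= 11607.9974


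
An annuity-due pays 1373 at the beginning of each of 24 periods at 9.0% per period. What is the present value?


PV_due = PMT * (1-(1+i)^(-n))/i * (1+i)
PV_immediate = 13327.178
PV_due = 13327.178 * 1.09
= 14526.624


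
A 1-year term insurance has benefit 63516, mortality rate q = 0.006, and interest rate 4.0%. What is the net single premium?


NSP = benefit * q * v
v = 1/(1+i) = 0.961538
NSP = 63516 * 0.006 * 0.961538
= 366.4385


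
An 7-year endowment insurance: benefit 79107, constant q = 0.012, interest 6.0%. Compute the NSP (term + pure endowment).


Term component = 5126.6121
Pure endowment = 7_p_x * v^7 * benefit = 0.918964 * 0.665057 * 79107 = 48347.3272
NSP = 53473.9394


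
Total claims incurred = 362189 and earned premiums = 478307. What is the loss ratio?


Loss ratio = claims / premiums
= 362189 / 478307
= 0.7572


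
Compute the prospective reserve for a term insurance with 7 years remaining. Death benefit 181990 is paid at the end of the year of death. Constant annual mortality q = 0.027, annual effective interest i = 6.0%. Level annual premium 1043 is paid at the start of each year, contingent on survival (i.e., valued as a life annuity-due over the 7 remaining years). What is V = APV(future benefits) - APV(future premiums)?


v = 1/(1+i) = 0.943396
APV(future benefits) per unit = sum_{k=0}^{6} k_p_x * q * v^(k+1) = 0.139936
APV(future benefits) = 181990 * 0.139936 = 25466.8635
Life annuity-due factor ä_{x:7} = sum_{k=0}^{6} k_p_x * v^k = 5.493764
APV(future premiums) = 1043 * 5.493764 = 5729.9964
V = 25466.8635 - 5729.9964
= 19736.8672


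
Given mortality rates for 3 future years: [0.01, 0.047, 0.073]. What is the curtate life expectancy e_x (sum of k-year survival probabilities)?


e_x = sum_{k=1}^{n} k_p_x
k_p_x values:
  1_p_x = 0.99
  2_p_x = 0.94347
  3_p_x = 0.874597
e_x = 2.8081


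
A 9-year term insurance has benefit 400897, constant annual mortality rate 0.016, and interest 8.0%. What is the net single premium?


NSP = benefit * sum_{k=0}^{n-1} k_p_x * q * v^(k+1)
With constant q=0.016, v=0.925926
Sum = 0.094557
NSP = 400897 * 0.094557
= 37907.7941


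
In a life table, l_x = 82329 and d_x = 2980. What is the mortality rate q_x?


q_x = d_x / l_x
= 2980 / 82329
= 0.0362


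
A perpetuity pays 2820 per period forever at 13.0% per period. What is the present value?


PV = PMT / i
= 2820 / 0.13
= 21692.3077


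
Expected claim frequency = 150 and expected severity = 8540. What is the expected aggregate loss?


E[S] = E[N] * E[X]
= 150 * 8540
= 1.2810e+06


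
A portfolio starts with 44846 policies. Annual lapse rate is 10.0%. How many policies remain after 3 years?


remaining = initial * (1 - lapse)^years
= 44846 * (1 - 0.1)^3
= 44846 * 0.729
= 32692.734


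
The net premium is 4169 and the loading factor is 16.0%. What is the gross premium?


Gross = net * (1 + loading)
= 4169 * (1 + 0.16)
= 4169 * 1.16
= 4836.04


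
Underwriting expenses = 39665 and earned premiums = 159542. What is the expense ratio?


Expense ratio = expenses / premiums
= 39665 / 159542
= 0.2486


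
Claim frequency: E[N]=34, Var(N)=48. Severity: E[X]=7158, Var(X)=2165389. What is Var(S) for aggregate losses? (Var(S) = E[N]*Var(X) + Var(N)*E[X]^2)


Var(S) = E[N]*Var(X) + Var(N)*E[X]^2
= 34*2165389 + 48*7158^2
= 73623226 + 2459374272
= 2.5330e+09


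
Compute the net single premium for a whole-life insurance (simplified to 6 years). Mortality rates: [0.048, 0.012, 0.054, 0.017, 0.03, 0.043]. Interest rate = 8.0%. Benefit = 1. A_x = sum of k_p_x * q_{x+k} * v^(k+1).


v = 0.925926
Year 0: k_p_x=1.0, q=0.048, term=0.044444
Year 1: k_p_x=0.952, q=0.012, term=0.009794
Year 2: k_p_x=0.940576, q=0.054, term=0.04032
Year 3: k_p_x=0.889785, q=0.017, term=0.011118
Year 4: k_p_x=0.874659, q=0.03, term=0.017858
Year 5: k_p_x=0.848419, q=0.043, term=0.02299
A_x = 0.1465


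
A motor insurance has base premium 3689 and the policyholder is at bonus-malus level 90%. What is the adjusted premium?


adjusted = base * BM_level / 100
= 3689 * 90 / 100
= 3689 * 0.9
= 3320.1


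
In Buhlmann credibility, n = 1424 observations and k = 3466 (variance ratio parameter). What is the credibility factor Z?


Z = n / (n + k)
= 1424 / (1424 + 3466)
= 1424 / 4890
= 0.2912


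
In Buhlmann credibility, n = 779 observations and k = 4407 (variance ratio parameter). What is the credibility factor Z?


Z = n / (n + k)
= 779 / (779 + 4407)
= 779 / 5186
= 0.1502


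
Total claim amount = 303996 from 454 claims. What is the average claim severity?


severity = total / number
= 303996 / 454
= 669.5947


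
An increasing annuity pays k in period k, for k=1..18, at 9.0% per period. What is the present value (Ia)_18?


(Ia)_n = sum_{k=1}^{n} k * v^k, v = 1/(1+i)
v = 0.917431
Sum computed term by term:
(Ia)_18 = 63.6416


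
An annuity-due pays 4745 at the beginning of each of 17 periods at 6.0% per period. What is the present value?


PV_due = PMT * (1-(1+i)^(-n))/i * (1+i)
PV_immediate = 49714.5972
PV_due = 49714.5972 * 1.06
= 52697.4731


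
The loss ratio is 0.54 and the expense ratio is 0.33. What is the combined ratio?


Combined ratio = loss ratio + expense ratio
= 0.54 + 0.33
= 0.87


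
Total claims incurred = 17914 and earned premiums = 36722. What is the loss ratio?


Loss ratio = claims / premiums
= 17914 / 36722
= 0.4878


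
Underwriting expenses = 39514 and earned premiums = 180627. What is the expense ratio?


Expense ratio = expenses / premiums
= 39514 / 180627
= 0.2188


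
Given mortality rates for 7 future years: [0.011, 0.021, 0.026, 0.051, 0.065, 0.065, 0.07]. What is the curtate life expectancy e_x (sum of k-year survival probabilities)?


e_x = sum_{k=1}^{n} k_p_x
k_p_x values:
  1_p_x = 0.989
  2_p_x = 0.968231
  3_p_x = 0.943057
  4_p_x = 0.894961
  5_p_x = 0.836789
  6_p_x = 0.782397
  7_p_x = 0.72763
e_x = 6.1421


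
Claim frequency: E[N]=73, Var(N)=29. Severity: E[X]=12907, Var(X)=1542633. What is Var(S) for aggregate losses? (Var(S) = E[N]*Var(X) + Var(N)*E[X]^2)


Var(S) = E[N]*Var(X) + Var(N)*E[X]^2
= 73*1542633 + 29*12907^2
= 112612209 + 4831128821
= 4.9437e+09


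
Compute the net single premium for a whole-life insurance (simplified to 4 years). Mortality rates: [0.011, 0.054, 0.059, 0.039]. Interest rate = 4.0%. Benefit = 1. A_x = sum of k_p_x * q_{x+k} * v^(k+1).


v = 0.961538
Year 0: k_p_x=1.0, q=0.011, term=0.010577
Year 1: k_p_x=0.989, q=0.054, term=0.049377
Year 2: k_p_x=0.935594, q=0.059, term=0.049073
Year 3: k_p_x=0.880394, q=0.039, term=0.02935
A_x = 0.1384


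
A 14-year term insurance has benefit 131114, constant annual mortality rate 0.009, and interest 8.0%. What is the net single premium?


NSP = benefit * sum_{k=0}^{n-1} k_p_x * q * v^(k+1)
With constant q=0.009, v=0.925926
Sum = 0.070788
NSP = 131114 * 0.070788
= 9281.311


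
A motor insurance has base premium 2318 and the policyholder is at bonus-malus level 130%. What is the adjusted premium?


adjusted = base * BM_level / 100
= 2318 * 130 / 100
= 2318 * 1.3
= 3013.4


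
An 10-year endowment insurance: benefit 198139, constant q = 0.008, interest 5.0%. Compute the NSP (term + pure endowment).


Term component = 11846.4967
Pure endowment = 10_p_x * v^10 * benefit = 0.922819 * 0.613913 * 198139 = 112251.8992
NSP = 124098.3959


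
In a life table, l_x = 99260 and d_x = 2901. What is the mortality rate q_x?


q_x = d_x / l_x
= 2901 / 99260
= 0.0292


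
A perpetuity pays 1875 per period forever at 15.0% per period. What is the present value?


PV = PMT / i
= 1875 / 0.15
= 12500.0


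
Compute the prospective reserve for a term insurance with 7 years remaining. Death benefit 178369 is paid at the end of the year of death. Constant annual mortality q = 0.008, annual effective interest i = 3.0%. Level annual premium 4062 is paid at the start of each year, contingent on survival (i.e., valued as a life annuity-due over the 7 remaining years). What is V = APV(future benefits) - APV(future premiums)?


v = 1/(1+i) = 0.970874
APV(future benefits) per unit = sum_{k=0}^{6} k_p_x * q * v^(k+1) = 0.048708
APV(future benefits) = 178369 * 0.048708 = 8688.0075
Life annuity-due factor ä_{x:7} = sum_{k=0}^{6} k_p_x * v^k = 6.271162
APV(future premiums) = 4062 * 6.271162 = 25473.4617
V = 8688.0075 - 25473.4617
= -16785.4542


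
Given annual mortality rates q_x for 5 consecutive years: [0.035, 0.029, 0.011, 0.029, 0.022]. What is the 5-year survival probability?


p_k = 1 - q_k for each year
Survival = product of (1 - q_k)
= 0.965 * 0.971 * 0.989 * 0.971 * 0.978
= 0.88


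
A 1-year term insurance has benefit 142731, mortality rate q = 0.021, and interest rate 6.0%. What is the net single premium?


NSP = benefit * q * v
v = 1/(1+i) = 0.943396
NSP = 142731 * 0.021 * 0.943396
= 2827.6896


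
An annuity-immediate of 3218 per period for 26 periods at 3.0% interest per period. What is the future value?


FV = PMT * ((1+i)^n - 1) / i
= 3218 * ((1.03)^26 - 1) / 0.03
= 3218 * (2.156591 - 1) / 0.03
= 124063.69


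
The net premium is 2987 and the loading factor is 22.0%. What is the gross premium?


Gross = net * (1 + loading)
= 2987 * (1 + 0.22)
= 2987 * 1.22
= 3644.14


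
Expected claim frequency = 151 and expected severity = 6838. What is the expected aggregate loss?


E[S] = E[N] * E[X]
= 151 * 6838
= 1.0325e+06


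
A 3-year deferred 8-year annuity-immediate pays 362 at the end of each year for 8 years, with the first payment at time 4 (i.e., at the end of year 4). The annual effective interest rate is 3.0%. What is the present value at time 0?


PV at time 3 of the 8-year annuity-immediate:
a_n = 362 * (1-(1+0.03)^(-8))/0.03 = 2541.1286
Discount back 3 years to time 0:
PV = 2541.1286 * (1+0.03)^(-3)
= 2541.1286 * 0.915142
= 2325.4926


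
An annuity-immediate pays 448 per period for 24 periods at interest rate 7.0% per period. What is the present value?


PV = PMT * (1 - (1+i)^(-n)) / i
= 448 * (1 - (1+0.07)^(-24)) / 0.07
= 448 * (1 - 0.197147) / 0.07
= 448 * 11.469334
= 5138.2616


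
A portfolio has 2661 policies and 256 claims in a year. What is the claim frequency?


frequency = claims / policies
= 256 / 2661
= 0.0962


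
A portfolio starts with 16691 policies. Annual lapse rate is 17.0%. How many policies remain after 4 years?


remaining = initial * (1 - lapse)^years
= 16691 * (1 - 0.17)^4
= 16691 * 0.474583
= 7921.2684


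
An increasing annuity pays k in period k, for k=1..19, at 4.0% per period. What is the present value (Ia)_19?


(Ia)_n = sum_{k=1}^{n} k * v^k, v = 1/(1+i)
v = 0.961538
Sum computed term by term:
(Ia)_19 = 116.0273


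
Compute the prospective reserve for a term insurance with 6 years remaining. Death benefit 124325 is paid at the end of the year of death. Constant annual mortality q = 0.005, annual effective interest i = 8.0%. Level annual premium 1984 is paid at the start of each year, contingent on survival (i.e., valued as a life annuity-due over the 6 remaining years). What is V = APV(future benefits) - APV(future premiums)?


v = 1/(1+i) = 0.925926
APV(future benefits) per unit = sum_{k=0}^{5} k_p_x * q * v^(k+1) = 0.022853
APV(future benefits) = 124325 * 0.022853 = 2841.1972
Life annuity-due factor ä_{x:6} = sum_{k=0}^{5} k_p_x * v^k = 4.936244
APV(future premiums) = 1984 * 4.936244 = 9793.5089
V = 2841.1972 - 9793.5089
= -6952.3118


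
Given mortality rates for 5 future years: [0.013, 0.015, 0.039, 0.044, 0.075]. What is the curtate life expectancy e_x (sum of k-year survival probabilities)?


e_x = sum_{k=1}^{n} k_p_x
k_p_x values:
  1_p_x = 0.987
  2_p_x = 0.972195
  3_p_x = 0.934279
  4_p_x = 0.893171
  5_p_x = 0.826183
e_x = 4.6128


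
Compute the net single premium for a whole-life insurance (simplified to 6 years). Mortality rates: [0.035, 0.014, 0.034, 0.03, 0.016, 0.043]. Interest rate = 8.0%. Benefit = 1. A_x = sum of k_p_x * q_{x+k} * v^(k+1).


v = 0.925926
Year 0: k_p_x=1.0, q=0.035, term=0.032407
Year 1: k_p_x=0.965, q=0.014, term=0.011583
Year 2: k_p_x=0.95149, q=0.034, term=0.025681
Year 3: k_p_x=0.919139, q=0.03, term=0.020268
Year 4: k_p_x=0.891565, q=0.016, term=0.009709
Year 5: k_p_x=0.8773, q=0.043, term=0.023772
A_x = 0.1234


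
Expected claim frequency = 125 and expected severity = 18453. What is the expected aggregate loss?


E[S] = E[N] * E[X]
= 125 * 18453
= 2.3066e+06


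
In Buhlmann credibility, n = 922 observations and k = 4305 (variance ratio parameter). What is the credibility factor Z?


Z = n / (n + k)
= 922 / (922 + 4305)
= 922 / 5227
= 0.1764


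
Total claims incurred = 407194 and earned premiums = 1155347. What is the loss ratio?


Loss ratio = claims / premiums
= 407194 / 1155347
= 0.3524


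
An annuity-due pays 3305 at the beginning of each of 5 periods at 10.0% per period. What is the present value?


PV_due = PMT * (1-(1+i)^(-n))/i * (1+i)
PV_immediate = 12528.5503
PV_due = 12528.5503 * 1.1
= 13781.4053


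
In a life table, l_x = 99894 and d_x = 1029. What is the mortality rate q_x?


q_x = d_x / l_x
= 1029 / 99894
= 0.0103


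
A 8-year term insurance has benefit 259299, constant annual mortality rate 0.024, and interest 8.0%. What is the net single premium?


NSP = benefit * sum_{k=0}^{n-1} k_p_x * q * v^(k+1)
With constant q=0.024, v=0.925926
Sum = 0.128113
NSP = 259299 * 0.128113
= 33219.5062


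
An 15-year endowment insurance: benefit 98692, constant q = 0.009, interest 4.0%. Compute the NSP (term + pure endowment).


Term component = 9338.2307
Pure endowment = 15_p_x * v^15 * benefit = 0.873182 * 0.555265 * 98692 = 47850.5218
NSP = 57188.7525


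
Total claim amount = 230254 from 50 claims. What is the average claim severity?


severity = total / number
= 230254 / 50
= 4605.08


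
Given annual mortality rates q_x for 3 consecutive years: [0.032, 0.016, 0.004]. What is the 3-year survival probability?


p_k = 1 - q_k for each year
Survival = product of (1 - q_k)
= 0.968 * 0.984 * 0.996
= 0.9487


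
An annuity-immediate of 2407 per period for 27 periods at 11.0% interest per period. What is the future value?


FV = PMT * ((1+i)^n - 1) / i
= 2407 * ((1.11)^27 - 1) / 0.11
= 2407 * (16.73865 - 1) / 0.11
= 344390.2767


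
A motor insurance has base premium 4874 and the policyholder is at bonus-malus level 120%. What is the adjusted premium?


adjusted = base * BM_level / 100
= 4874 * 120 / 100
= 4874 * 1.2
= 5848.8


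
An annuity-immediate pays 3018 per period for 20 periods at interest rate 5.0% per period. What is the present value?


PV = PMT * (1 - (1+i)^(-n)) / i
= 3018 * (1 - (1+0.05)^(-20)) / 0.05
= 3018 * (1 - 0.376889) / 0.05
= 3018 * 12.46221
= 37610.9508


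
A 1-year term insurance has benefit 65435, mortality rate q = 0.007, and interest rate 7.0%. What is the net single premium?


NSP = benefit * q * v
v = 1/(1+i) = 0.934579
NSP = 65435 * 0.007 * 0.934579
= 428.0794


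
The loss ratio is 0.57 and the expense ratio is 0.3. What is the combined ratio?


Combined ratio = loss ratio + expense ratio
= 0.57 + 0.3
= 0.87


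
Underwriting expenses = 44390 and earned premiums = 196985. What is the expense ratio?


Expense ratio = expenses / premiums
= 44390 / 196985
= 0.2253


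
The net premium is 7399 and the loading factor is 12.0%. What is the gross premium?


Gross = net * (1 + loading)
= 7399 * (1 + 0.12)
= 7399 * 1.12
= 8286.88


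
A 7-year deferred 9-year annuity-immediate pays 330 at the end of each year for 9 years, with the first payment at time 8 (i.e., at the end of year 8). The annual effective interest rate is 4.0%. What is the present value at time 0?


PV at time 7 of the 9-year annuity-immediate:
a_n = 330 * (1-(1+0.04)^(-9))/0.04 = 2453.6594
Discount back 7 years to time 0:
PV = 2453.6594 * (1+0.04)^(-7)
= 2453.6594 * 0.759918
= 1864.5795


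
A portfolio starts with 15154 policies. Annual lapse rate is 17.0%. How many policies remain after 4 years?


remaining = initial * (1 - lapse)^years
= 15154 * (1 - 0.17)^4
= 15154 * 0.474583
= 7191.834


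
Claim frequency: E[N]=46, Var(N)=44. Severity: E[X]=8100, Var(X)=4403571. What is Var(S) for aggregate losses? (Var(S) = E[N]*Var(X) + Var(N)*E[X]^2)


Var(S) = E[N]*Var(X) + Var(N)*E[X]^2
= 46*4403571 + 44*8100^2
= 202564266 + 2886840000
= 3.0894e+09


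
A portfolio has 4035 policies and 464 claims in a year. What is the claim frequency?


frequency = claims / policies
= 464 / 4035
= 0.115


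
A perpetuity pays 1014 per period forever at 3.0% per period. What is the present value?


PV = PMT / i
= 1014 / 0.03
= 33800.0


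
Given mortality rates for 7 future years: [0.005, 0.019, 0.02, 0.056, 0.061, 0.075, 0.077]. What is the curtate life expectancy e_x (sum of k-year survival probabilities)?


e_x = sum_{k=1}^{n} k_p_x
k_p_x values:
  1_p_x = 0.995
  2_p_x = 0.976095
  3_p_x = 0.956573
  4_p_x = 0.903005
  5_p_x = 0.847922
  6_p_x = 0.784328
  7_p_x = 0.723934
e_x = 6.1869


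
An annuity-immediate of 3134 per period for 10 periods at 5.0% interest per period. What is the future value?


FV = PMT * ((1+i)^n - 1) / i
= 3134 * ((1.05)^10 - 1) / 0.05
= 3134 * (1.628895 - 1) / 0.05
= 39419.1152


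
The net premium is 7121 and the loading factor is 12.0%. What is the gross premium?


Gross = net * (1 + loading)
= 7121 * (1 + 0.12)
= 7121 * 1.12
= 7975.52


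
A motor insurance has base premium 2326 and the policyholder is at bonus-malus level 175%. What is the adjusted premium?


adjusted = base * BM_level / 100
= 2326 * 175 / 100
= 2326 * 1.75
= 4070.5


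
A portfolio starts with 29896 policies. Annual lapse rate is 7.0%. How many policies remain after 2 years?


remaining = initial * (1 - lapse)^years
= 29896 * (1 - 0.07)^2
= 29896 * 0.8649
= 25857.0504


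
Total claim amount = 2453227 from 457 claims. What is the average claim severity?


severity = total / number
= 2453227 / 457
= 5368.1116


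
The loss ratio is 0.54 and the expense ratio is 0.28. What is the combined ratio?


Combined ratio = loss ratio + expense ratio
= 0.54 + 0.28
= 0.82


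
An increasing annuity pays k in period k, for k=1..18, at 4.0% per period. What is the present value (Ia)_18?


(Ia)_n = sum_{k=1}^{n} k * v^k, v = 1/(1+i)
v = 0.961538
Sum computed term by term:
(Ia)_18 = 107.0091


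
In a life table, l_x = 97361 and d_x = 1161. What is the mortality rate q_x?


q_x = d_x / l_x
= 1161 / 97361
= 0.0119


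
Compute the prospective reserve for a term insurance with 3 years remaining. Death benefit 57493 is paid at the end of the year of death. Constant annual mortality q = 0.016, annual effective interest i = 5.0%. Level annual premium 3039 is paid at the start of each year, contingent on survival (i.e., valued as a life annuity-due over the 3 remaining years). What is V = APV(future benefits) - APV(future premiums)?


v = 1/(1+i) = 0.952381
APV(future benefits) per unit = sum_{k=0}^{2} k_p_x * q * v^(k+1) = 0.042901
APV(future benefits) = 57493 * 0.042901 = 2466.5085
Life annuity-due factor ä_{x:3} = sum_{k=0}^{2} k_p_x * v^k = 2.81538
APV(future premiums) = 3039 * 2.81538 = 8555.9386
V = 2466.5085 - 8555.9386
= -6089.4301


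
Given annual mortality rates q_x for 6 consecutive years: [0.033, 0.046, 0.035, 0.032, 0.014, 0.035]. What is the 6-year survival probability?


p_k = 1 - q_k for each year
Survival = product of (1 - q_k)
= 0.967 * 0.954 * 0.965 * 0.968 * 0.986 * 0.965
= 0.8199


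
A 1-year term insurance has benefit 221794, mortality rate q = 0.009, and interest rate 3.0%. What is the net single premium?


NSP = benefit * q * v
v = 1/(1+i) = 0.970874
NSP = 221794 * 0.009 * 0.970874
= 1938.0058


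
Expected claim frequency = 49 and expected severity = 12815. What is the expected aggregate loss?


E[S] = E[N] * E[X]
= 49 * 12815
= 627935


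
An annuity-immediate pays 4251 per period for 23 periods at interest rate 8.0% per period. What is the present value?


PV = PMT * (1 - (1+i)^(-n)) / i
= 4251 * (1 - (1+0.08)^(-23)) / 0.08
= 4251 * (1 - 0.170315) / 0.08
= 4251 * 10.371059
= 44087.3716


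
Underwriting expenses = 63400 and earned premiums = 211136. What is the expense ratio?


Expense ratio = expenses / premiums
= 63400 / 211136
= 0.3003


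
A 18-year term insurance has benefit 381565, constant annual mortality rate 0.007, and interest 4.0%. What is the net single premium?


NSP = benefit * sum_{k=0}^{n-1} k_p_x * q * v^(k+1)
With constant q=0.007, v=0.961538
Sum = 0.084149
NSP = 381565 * 0.084149
= 32108.4534


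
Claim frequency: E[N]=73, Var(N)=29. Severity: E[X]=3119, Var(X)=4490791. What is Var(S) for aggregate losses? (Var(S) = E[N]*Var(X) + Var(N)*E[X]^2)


Var(S) = E[N]*Var(X) + Var(N)*E[X]^2
= 73*4490791 + 29*3119^2
= 327827743 + 282116669
= 6.0994e+08


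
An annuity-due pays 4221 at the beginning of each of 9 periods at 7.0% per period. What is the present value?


PV_due = PMT * (1-(1+i)^(-n))/i * (1+i)
PV_immediate = 27500.7953
PV_due = 27500.7953 * 1.07
= 29425.851


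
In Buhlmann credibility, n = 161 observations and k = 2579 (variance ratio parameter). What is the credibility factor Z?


Z = n / (n + k)
= 161 / (161 + 2579)
= 161 / 2740
= 0.0588


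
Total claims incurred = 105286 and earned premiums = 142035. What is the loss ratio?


Loss ratio = claims / premiums
= 105286 / 142035
= 0.7413


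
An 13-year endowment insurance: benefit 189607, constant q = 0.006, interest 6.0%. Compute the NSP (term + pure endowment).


Term component = 9763.7686
Pure endowment = 13_p_x * v^13 * benefit = 0.924747 * 0.468839 * 189607 = 82205.5455
NSP = 91969.3141


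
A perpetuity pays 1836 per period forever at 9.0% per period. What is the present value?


PV = PMT / i
= 1836 / 0.09
= 20400.0


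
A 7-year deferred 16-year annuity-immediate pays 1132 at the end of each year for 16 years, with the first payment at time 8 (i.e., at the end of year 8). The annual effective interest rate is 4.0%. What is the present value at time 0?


PV at time 7 of the 16-year annuity-immediate:
a_n = 1132 * (1-(1+0.04)^(-16))/0.04 = 13190.3986
Discount back 7 years to time 0:
PV = 13190.3986 * (1+0.04)^(-7)
= 13190.3986 * 0.759918
= 10023.6189


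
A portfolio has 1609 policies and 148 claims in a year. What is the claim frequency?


frequency = claims / policies
= 148 / 1609
= 0.092


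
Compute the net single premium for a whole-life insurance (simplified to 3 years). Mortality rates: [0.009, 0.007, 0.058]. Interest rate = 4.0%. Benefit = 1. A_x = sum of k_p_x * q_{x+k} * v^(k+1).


v = 0.961538
Year 0: k_p_x=1.0, q=0.009, term=0.008654
Year 1: k_p_x=0.991, q=0.007, term=0.006414
Year 2: k_p_x=0.984063, q=0.058, term=0.05074
A_x = 0.0658


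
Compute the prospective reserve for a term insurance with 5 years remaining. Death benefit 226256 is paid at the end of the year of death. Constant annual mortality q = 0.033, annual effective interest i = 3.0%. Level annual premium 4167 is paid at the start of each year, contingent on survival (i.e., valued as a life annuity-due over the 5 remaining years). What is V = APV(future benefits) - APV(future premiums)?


v = 1/(1+i) = 0.970874
APV(future benefits) per unit = sum_{k=0}^{4} k_p_x * q * v^(k+1) = 0.14176
APV(future benefits) = 226256 * 0.14176 = 32074.0556
Life annuity-due factor ä_{x:5} = sum_{k=0}^{4} k_p_x * v^k = 4.424631
APV(future premiums) = 4167 * 4.424631 = 18437.4374
V = 32074.0556 - 18437.4374
= 13636.6182


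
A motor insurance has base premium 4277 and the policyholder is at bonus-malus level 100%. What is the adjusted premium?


adjusted = base * BM_level / 100
= 4277 * 100 / 100
= 4277 * 1.0
= 4277.0


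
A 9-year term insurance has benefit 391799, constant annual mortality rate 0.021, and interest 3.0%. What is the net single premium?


NSP = benefit * sum_{k=0}^{n-1} k_p_x * q * v^(k+1)
With constant q=0.021, v=0.970874
Sum = 0.151054
NSP = 391799 * 0.151054
= 59182.9339


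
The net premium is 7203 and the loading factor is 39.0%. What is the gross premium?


Gross = net * (1 + loading)
= 7203 * (1 + 0.39)
= 7203 * 1.39
= 10012.17


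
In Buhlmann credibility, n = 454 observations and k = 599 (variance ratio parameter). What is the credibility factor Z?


Z = n / (n + k)
= 454 / (454 + 599)
= 454 / 1053
= 0.4311


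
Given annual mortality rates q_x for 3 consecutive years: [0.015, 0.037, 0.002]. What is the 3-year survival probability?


p_k = 1 - q_k for each year
Survival = product of (1 - q_k)
= 0.985 * 0.963 * 0.998
= 0.9467


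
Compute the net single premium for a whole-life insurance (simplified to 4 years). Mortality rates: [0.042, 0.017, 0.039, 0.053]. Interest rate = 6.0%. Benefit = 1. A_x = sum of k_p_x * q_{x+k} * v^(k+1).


v = 0.943396
Year 0: k_p_x=1.0, q=0.042, term=0.039623
Year 1: k_p_x=0.958, q=0.017, term=0.014494
Year 2: k_p_x=0.941714, q=0.039, term=0.030837
Year 3: k_p_x=0.904987, q=0.053, term=0.037992
A_x = 0.1229


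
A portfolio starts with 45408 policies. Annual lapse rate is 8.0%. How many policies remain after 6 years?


remaining = initial * (1 - lapse)^years
= 45408 * (1 - 0.08)^6
= 45408 * 0.606355
= 27533.3679


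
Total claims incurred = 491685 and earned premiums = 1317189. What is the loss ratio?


Loss ratio = claims / premiums
= 491685 / 1317189
= 0.3733


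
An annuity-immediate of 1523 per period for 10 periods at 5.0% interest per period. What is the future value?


FV = PMT * ((1+i)^n - 1) / i
= 1523 * ((1.05)^10 - 1) / 0.05
= 1523 * (1.628895 - 1) / 0.05
= 19156.1303


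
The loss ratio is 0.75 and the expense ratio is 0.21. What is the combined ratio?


Combined ratio = loss ratio + expense ratio
= 0.75 + 0.21
= 0.96


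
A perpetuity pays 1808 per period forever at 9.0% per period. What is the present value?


PV = PMT / i
= 1808 / 0.09
= 20088.8889


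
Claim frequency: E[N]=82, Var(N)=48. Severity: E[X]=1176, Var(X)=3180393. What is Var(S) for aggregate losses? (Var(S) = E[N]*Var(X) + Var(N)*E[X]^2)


Var(S) = E[N]*Var(X) + Var(N)*E[X]^2
= 82*3180393 + 48*1176^2
= 260792226 + 66382848
= 3.2718e+08


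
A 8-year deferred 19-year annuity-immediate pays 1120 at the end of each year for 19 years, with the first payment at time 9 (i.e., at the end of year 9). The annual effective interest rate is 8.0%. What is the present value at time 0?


PV at time 8 of the 19-year annuity-immediate:
a_n = 1120 * (1-(1+0.08)^(-19))/0.08 = 10756.0311
Discount back 8 years to time 0:
PV = 10756.0311 * (1+0.08)^(-8)
= 10756.0311 * 0.540269
= 5811.1489


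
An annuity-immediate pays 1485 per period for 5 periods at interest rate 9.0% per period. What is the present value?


PV = PMT * (1 - (1+i)^(-n)) / i
= 1485 * (1 - (1+0.09)^(-5)) / 0.09
= 1485 * (1 - 0.649931) / 0.09
= 1485 * 3.889651
= 5776.1321


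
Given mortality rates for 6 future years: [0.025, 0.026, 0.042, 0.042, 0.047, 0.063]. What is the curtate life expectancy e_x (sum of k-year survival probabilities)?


e_x = sum_{k=1}^{n} k_p_x
k_p_x values:
  1_p_x = 0.975
  2_p_x = 0.94965
  3_p_x = 0.909765
  4_p_x = 0.871555
  5_p_x = 0.830592
  6_p_x = 0.778264
e_x = 5.3148


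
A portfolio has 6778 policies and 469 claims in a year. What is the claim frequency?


frequency = claims / policies
= 469 / 6778
= 0.0692


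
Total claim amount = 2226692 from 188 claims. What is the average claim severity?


severity = total / number
= 2226692 / 188
= 11844.1064


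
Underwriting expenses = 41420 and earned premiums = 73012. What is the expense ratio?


Expense ratio = expenses / premiums
= 41420 / 73012
= 0.5673


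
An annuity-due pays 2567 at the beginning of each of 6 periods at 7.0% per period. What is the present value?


PV_due = PMT * (1-(1+i)^(-n))/i * (1+i)
PV_immediate = 12235.7073
PV_due = 12235.7073 * 1.07
= 13092.2068


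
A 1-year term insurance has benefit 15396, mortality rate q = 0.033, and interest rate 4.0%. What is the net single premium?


NSP = benefit * q * v
v = 1/(1+i) = 0.961538
NSP = 15396 * 0.033 * 0.961538
= 488.5269


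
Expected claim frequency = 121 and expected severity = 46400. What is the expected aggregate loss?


E[S] = E[N] * E[X]
= 121 * 46400
= 5.6144e+06


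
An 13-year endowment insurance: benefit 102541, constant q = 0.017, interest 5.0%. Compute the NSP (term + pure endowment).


Term component = 14976.9139
Pure endowment = 13_p_x * v^13 * benefit = 0.800195 * 0.530321 * 102541 = 43514.3392
NSP = 58491.2531


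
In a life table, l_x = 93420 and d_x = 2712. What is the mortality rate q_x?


q_x = d_x / l_x
= 2712 / 93420
= 0.029


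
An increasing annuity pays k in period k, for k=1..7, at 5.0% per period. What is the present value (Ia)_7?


(Ia)_n = sum_{k=1}^{n} k * v^k, v = 1/(1+i)
v = 0.952381
Sum computed term by term:
(Ia)_7 = 22.0185


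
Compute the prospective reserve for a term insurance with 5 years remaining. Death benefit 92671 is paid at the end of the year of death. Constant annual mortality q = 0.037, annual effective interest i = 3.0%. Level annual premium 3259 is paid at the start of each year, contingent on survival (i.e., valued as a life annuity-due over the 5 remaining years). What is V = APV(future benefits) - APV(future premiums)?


v = 1/(1+i) = 0.970874
APV(future benefits) per unit = sum_{k=0}^{4} k_p_x * q * v^(k+1) = 0.157716
APV(future benefits) = 92671 * 0.157716 = 14615.6893
Life annuity-due factor ä_{x:5} = sum_{k=0}^{4} k_p_x * v^k = 4.390469
APV(future premiums) = 3259 * 4.390469 = 14308.5398
V = 14615.6893 - 14308.5398
= 307.1496


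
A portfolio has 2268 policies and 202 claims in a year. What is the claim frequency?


frequency = claims / policies
= 202 / 2268
= 0.0891


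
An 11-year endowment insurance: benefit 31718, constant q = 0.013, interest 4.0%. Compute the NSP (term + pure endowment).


Term component = 3403.7063
Pure endowment = 11_p_x * v^11 * benefit = 0.865942 * 0.649581 * 31718 = 17841.3512
NSP = 21245.0575


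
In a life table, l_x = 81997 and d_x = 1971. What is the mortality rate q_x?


q_x = d_x / l_x
= 1971 / 81997
= 0.024


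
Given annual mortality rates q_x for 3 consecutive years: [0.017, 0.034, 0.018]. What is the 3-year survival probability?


p_k = 1 - q_k for each year
Survival = product of (1 - q_k)
= 0.983 * 0.966 * 0.982
= 0.9325


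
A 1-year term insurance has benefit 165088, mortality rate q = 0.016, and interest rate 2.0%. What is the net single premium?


NSP = benefit * q * v
v = 1/(1+i) = 0.980392
NSP = 165088 * 0.016 * 0.980392
= 2589.6157


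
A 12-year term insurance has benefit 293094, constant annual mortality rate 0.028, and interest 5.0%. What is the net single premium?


NSP = benefit * sum_{k=0}^{n-1} k_p_x * q * v^(k+1)
With constant q=0.028, v=0.952381
Sum = 0.216811
NSP = 293094 * 0.216811
= 63546.0663


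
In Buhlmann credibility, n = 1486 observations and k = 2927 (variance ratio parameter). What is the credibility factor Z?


Z = n / (n + k)
= 1486 / (1486 + 2927)
= 1486 / 4413
= 0.3367


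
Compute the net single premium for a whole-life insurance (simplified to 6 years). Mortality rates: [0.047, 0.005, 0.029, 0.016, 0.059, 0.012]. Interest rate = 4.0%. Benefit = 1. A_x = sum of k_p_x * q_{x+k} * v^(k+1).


v = 0.961538
Year 0: k_p_x=1.0, q=0.047, term=0.045192
Year 1: k_p_x=0.953, q=0.005, term=0.004406
Year 2: k_p_x=0.948235, q=0.029, term=0.024446
Year 3: k_p_x=0.920736, q=0.016, term=0.012593
Year 4: k_p_x=0.906004, q=0.059, term=0.043936
Year 5: k_p_x=0.85255, q=0.012, term=0.008085
A_x = 0.1387


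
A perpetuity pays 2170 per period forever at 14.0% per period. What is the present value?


PV = PMT / i
= 2170 / 0.14
= 15500.0


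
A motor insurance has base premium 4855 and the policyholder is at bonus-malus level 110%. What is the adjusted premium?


adjusted = base * BM_level / 100
= 4855 * 110 / 100
= 4855 * 1.1
= 5340.5


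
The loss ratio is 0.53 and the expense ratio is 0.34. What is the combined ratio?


Combined ratio = loss ratio + expense ratio
= 0.53 + 0.34
= 0.87


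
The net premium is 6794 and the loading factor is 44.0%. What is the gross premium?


Gross = net * (1 + loading)
= 6794 * (1 + 0.44)
= 6794 * 1.44
= 9783.36


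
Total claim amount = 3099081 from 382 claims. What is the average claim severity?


severity = total / number
= 3099081 / 382
= 8112.7775


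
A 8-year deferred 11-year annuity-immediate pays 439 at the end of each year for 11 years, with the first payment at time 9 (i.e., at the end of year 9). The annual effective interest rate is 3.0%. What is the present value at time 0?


PV at time 8 of the 11-year annuity-immediate:
a_n = 439 * (1-(1+0.03)^(-11))/0.03 = 4061.902
Discount back 8 years to time 0:
PV = 4061.902 * (1+0.03)^(-8)
= 4061.902 * 0.789409
= 3206.5029


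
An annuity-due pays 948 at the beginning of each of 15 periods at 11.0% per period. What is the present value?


PV_due = PMT * (1-(1+i)^(-n))/i * (1+i)
PV_immediate = 6816.9444
PV_due = 6816.9444 * 1.11
= 7566.8082


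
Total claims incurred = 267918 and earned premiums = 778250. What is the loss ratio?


Loss ratio = claims / premiums
= 267918 / 778250
= 0.3443


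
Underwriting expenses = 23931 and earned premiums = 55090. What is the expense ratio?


Expense ratio = expenses / premiums
= 23931 / 55090
= 0.4344


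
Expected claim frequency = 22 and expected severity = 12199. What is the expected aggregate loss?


E[S] = E[N] * E[X]
= 22 * 12199
= 268378


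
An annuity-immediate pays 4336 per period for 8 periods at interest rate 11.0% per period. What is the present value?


PV = PMT * (1 - (1+i)^(-n)) / i
= 4336 * (1 - (1+0.11)^(-8)) / 0.11
= 4336 * (1 - 0.433926) / 0.11
= 4336 * 5.146123
= 22313.5883


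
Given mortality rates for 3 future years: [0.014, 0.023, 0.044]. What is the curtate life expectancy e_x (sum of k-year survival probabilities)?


e_x = sum_{k=1}^{n} k_p_x
k_p_x values:
  1_p_x = 0.986
  2_p_x = 0.963322
  3_p_x = 0.920936
e_x = 2.8703


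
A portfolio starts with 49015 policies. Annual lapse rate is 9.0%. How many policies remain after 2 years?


remaining = initial * (1 - lapse)^years
= 49015 * (1 - 0.09)^2
= 49015 * 0.8281
= 40589.3215


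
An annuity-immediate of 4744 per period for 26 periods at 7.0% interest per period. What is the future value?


FV = PMT * ((1+i)^n - 1) / i
= 4744 * ((1.07)^26 - 1) / 0.07
= 4744 * (5.807353 - 1) / 0.07
= 325801.1754


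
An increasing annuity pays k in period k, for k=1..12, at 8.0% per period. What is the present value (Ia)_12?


(Ia)_n = sum_{k=1}^{n} k * v^k, v = 1/(1+i)
v = 0.925926
Sum computed term by term:
(Ia)_12 = 42.17


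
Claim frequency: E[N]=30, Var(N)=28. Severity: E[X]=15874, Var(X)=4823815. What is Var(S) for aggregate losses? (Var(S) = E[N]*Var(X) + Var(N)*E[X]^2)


Var(S) = E[N]*Var(X) + Var(N)*E[X]^2
= 30*4823815 + 28*15874^2
= 144714450 + 7055548528
= 7.2003e+09


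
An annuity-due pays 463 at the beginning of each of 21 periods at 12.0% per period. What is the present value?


PV_due = PMT * (1-(1+i)^(-n))/i * (1+i)
PV_immediate = 3501.2075
PV_due = 3501.2075 * 1.12
= 3921.3524


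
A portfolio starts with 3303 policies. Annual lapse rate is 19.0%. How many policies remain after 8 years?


remaining = initial * (1 - lapse)^years
= 3303 * (1 - 0.19)^8
= 3303 * 0.185302
= 612.0526


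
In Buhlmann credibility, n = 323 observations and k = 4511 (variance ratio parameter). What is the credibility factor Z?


Z = n / (n + k)
= 323 / (323 + 4511)
= 323 / 4834
= 0.0668


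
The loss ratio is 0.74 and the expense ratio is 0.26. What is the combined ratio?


Combined ratio = loss ratio + expense ratio
= 0.74 + 0.26
= 1.0


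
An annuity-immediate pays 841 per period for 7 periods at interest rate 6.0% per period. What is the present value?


PV = PMT * (1 - (1+i)^(-n)) / i
= 841 * (1 - (1+0.06)^(-7)) / 0.06
= 841 * (1 - 0.665057) / 0.06
= 841 * 5.582381
= 4694.7828


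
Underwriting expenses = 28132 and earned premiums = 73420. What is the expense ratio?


Expense ratio = expenses / premiums
= 28132 / 73420
= 0.3832


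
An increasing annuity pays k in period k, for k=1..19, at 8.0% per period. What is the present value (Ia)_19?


(Ia)_n = sum_{k=1}^{n} k * v^k, v = 1/(1+i)
v = 0.925926
Sum computed term by term:
(Ia)_19 = 74.617


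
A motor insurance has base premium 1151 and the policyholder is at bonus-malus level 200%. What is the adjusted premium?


adjusted = base * BM_level / 100
= 1151 * 200 / 100
= 1151 * 2.0
= 2302.0


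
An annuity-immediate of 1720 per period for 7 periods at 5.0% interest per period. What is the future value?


FV = PMT * ((1+i)^n - 1) / i
= 1720 * ((1.05)^7 - 1) / 0.05
= 1720 * (1.4071 - 1) / 0.05
= 14004.2545


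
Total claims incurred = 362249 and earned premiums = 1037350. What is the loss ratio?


Loss ratio = claims / premiums
= 362249 / 1037350
= 0.3492


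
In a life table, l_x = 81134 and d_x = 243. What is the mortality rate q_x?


q_x = d_x / l_x
= 243 / 81134
= 0.003


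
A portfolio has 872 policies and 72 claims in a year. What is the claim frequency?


frequency = claims / policies
= 72 / 872
= 0.0826


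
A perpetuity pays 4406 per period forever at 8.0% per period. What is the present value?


PV = PMT / i
= 4406 / 0.08
= 55075.0


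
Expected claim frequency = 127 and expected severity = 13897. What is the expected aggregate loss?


E[S] = E[N] * E[X]
= 127 * 13897
= 1.7649e+06
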